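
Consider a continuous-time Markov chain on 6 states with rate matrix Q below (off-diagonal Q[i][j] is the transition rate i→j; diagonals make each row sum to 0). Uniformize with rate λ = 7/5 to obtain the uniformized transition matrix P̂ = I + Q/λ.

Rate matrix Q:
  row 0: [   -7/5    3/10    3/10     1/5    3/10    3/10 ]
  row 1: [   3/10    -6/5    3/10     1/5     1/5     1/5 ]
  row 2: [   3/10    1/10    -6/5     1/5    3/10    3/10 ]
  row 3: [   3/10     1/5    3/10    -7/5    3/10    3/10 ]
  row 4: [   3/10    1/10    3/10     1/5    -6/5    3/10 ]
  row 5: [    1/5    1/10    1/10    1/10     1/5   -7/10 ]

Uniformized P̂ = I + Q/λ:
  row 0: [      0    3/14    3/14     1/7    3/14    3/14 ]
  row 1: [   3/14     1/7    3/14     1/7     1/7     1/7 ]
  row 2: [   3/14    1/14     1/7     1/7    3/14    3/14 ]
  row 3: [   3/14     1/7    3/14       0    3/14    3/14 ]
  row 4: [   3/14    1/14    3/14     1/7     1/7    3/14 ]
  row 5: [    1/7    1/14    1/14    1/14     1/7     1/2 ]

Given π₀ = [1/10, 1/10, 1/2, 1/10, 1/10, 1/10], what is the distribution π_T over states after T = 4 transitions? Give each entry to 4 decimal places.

π = [0.1595, 0.1100, 0.1620, 0.1071, 0.1737, 0.2877]

t=0: π = [0.1000, 0.1000, 0.5000, 0.1000, 0.1000, 0.1000]
t=1: π = [0.1857, 0.1000, 0.1643, 0.1214, 0.1929, 0.2357]
t=2: π = [0.1577, 0.1138, 0.1689, 0.1087, 0.1765, 0.2745]
t=3: π = [0.1609, 0.1098, 0.1630, 0.1077, 0.1739, 0.2846]
t=4: π = [0.1595, 0.1100, 0.1620, 0.1071, 0.1737, 0.2877]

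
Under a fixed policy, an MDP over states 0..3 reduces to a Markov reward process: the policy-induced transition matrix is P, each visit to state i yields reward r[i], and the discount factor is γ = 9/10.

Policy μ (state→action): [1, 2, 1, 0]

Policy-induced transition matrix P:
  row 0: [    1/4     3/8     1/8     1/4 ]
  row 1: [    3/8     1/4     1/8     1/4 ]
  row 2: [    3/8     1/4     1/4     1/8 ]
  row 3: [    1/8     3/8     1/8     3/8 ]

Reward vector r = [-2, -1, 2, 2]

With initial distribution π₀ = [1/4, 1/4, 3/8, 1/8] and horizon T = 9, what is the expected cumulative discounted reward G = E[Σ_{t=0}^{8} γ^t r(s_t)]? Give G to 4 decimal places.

t=0: π = [0.2500, 0.2500, 0.3750, 0.1250], E[r] = 0.2500, γ^t·E[r] = 0.250000, running G = 0.250000
t=1: π = [0.3125, 0.2969, 0.1719, 0.2188], E[r] = -0.1406, γ^t·E[r] = -0.126563, running G = 0.123438
t=2: π = [0.2813, 0.3164, 0.1465, 0.2559], E[r] = -0.0742, γ^t·E[r] = -0.060117, running G = 0.063320
t=3: π = [0.2759, 0.3171, 0.1433, 0.2637], E[r] = -0.0549, γ^t·E[r] = -0.040045, running G = 0.023275
t=4: π = [0.2746, 0.3174, 0.1429, 0.2650], E[r] = -0.0507, γ^t·E[r] = -0.033278, running G = -0.010002
t=5: π = [0.2744, 0.3175, 0.1429, 0.2653], E[r] = -0.0500, γ^t·E[r] = -0.029538, running G = -0.039540
t=6: π = [0.2744, 0.3175, 0.1429, 0.2653], E[r] = -0.0499, γ^t·E[r] = -0.026522, running G = -0.066062
t=7: π = [0.2744, 0.3175, 0.1429, 0.2653], E[r] = -0.0499, γ^t·E[r] = -0.023862, running G = -0.089924
t=8: π = [0.2744, 0.3175, 0.1429, 0.2653], E[r] = -0.0499, γ^t·E[r] = -0.021475, running G = -0.111399

G = -0.1114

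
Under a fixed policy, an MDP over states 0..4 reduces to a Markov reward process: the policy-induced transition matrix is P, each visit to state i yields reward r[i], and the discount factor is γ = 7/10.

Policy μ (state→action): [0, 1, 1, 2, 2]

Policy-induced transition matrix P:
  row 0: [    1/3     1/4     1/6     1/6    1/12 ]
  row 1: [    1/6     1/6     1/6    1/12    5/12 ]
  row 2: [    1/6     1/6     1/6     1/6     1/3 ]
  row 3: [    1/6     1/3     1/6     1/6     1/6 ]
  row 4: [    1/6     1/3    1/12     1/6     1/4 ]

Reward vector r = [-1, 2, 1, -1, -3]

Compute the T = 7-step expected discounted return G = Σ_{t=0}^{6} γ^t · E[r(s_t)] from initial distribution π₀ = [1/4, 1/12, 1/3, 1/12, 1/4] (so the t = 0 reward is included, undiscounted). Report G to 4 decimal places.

G = -1.5482

t=0: π = [0.2500, 0.0833, 0.3333, 0.0833, 0.2500], E[r] = -0.5833, γ^t·E[r] = -0.583333, running G = -0.583333
t=1: π = [0.2083, 0.2431, 0.1458, 0.1597, 0.2431], E[r] = -0.4653, γ^t·E[r] = -0.325694, running G = -0.909028
t=2: π = [0.2014, 0.2512, 0.1464, 0.1464, 0.2546], E[r] = -0.4630, γ^t·E[r] = -0.226852, running G = -1.135880
t=3: π = [0.2002, 0.2503, 0.1454, 0.1457, 0.2583], E[r] = -0.4748, γ^t·E[r] = -0.162865, running G = -1.298745
t=4: π = [0.2000, 0.2507, 0.1451, 0.1458, 0.2583], E[r] = -0.4743, γ^t·E[r] = -0.113875, running G = -1.412620
t=5: π = [0.2000, 0.2507, 0.1451, 0.1458, 0.2584], E[r] = -0.4744, γ^t·E[r] = -0.079736, running G = -1.492355
t=6: π = [0.2000, 0.2507, 0.1451, 0.1458, 0.2584], E[r] = -0.4744, γ^t·E[r] = -0.055817, running G = -1.548172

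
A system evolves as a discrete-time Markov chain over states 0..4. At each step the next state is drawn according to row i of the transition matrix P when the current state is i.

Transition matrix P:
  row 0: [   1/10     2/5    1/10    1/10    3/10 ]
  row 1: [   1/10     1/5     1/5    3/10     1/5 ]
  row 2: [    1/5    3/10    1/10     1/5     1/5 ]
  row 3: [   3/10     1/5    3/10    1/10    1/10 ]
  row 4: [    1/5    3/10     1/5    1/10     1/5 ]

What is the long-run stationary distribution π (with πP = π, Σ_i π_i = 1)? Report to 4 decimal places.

π = [0.1727, 0.2727, 0.1818, 0.1727, 0.2000]

Balance equations π_j = Σ_i π_i·P[i][j]:
  π_0 = 1/10·π_0 + 1/10·π_1 + 1/5·π_2 + 3/10·π_3 + 1/5·π_4
  π_1 = 2/5·π_0 + 1/5·π_1 + 3/10·π_2 + 1/5·π_3 + 3/10·π_4
  π_2 = 1/10·π_0 + 1/5·π_1 + 1/10·π_2 + 3/10·π_3 + 1/5·π_4
  π_3 = 1/10·π_0 + 3/10·π_1 + 1/5·π_2 + 1/10·π_3 + 1/10·π_4
  normalize: π_0 + π_1 + π_2 + π_3 + π_4 = 1
Solving the linear system gives exactly π = [19/110, 3/11, 2/11, 19/110, 1/5].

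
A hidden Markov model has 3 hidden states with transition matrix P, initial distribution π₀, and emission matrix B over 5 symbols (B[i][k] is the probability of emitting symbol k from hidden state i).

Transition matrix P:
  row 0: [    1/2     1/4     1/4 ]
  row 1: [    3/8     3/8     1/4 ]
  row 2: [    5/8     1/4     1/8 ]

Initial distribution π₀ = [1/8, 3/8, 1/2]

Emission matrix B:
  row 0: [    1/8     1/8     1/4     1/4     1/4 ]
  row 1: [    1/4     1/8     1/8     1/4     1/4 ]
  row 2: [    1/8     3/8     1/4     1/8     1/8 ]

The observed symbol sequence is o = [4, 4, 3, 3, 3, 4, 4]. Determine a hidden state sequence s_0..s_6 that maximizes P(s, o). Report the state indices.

path = [2, 0, 0, 0, 0, 0, 0]

t=0: δ = [3.125e-02, 9.375e-02, 6.250e-02]  (obs o_0=4)
t=1: δ = [9.766e-03, 8.789e-03, 2.930e-03]  ψ = [2, 1, 1]  (obs o_1=4)
t=2: δ = [1.221e-03, 8.240e-04, 3.052e-04]  ψ = [0, 1, 0]  (obs o_2=3)
t=3: δ = [1.526e-04, 7.725e-05, 3.815e-05]  ψ = [0, 1, 0]  (obs o_3=3)
t=4: δ = [1.907e-05, 9.537e-06, 4.768e-06]  ψ = [0, 0, 0]  (obs o_4=3)
t=5: δ = [2.384e-06, 1.192e-06, 5.960e-07]  ψ = [0, 0, 0]  (obs o_5=4)
t=6: δ = [2.980e-07, 1.490e-07, 7.451e-08]  ψ = [0, 0, 0]  (obs o_6=4)
backtrack: best end state = 0; path = [2, 0, 0, 0, 0, 0, 0]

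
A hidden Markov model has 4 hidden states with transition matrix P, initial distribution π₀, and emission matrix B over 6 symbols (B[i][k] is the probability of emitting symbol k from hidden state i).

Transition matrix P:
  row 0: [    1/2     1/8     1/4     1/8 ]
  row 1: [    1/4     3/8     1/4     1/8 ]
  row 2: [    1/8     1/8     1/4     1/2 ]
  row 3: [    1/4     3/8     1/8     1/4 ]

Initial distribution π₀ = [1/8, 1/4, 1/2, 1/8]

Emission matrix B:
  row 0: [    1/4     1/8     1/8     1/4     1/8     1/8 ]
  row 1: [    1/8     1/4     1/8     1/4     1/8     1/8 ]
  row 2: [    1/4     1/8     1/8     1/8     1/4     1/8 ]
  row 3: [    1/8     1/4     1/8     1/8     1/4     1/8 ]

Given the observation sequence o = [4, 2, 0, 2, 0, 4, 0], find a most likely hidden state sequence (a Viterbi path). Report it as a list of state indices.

t=0: δ = [1.562e-02, 3.125e-02, 1.250e-01, 3.125e-02]  (obs o_0=4)
t=1: δ = [1.953e-03, 1.953e-03, 3.906e-03, 7.812e-03]  ψ = [2, 2, 2, 2]  (obs o_1=2)
t=2: δ = [4.883e-04, 3.662e-04, 2.441e-04, 2.441e-04]  ψ = [3, 3, 2, 2]  (obs o_2=0)
t=3: δ = [3.052e-05, 1.717e-05, 1.526e-05, 1.526e-05]  ψ = [0, 1, 0, 2]  (obs o_3=2)
t=4: δ = [3.815e-06, 8.047e-07, 1.907e-06, 9.537e-07]  ψ = [0, 1, 0, 2]  (obs o_4=0)
t=5: δ = [2.384e-07, 5.960e-08, 2.384e-07, 2.384e-07]  ψ = [0, 0, 0, 2]  (obs o_5=4)
t=6: δ = [2.980e-08, 1.118e-08, 1.490e-08, 1.490e-08]  ψ = [0, 3, 0, 2]  (obs o_6=0)
backtrack: best end state = 0; path = [2, 3, 0, 0, 0, 0, 0]

path = [2, 3, 0, 0, 0, 0, 0]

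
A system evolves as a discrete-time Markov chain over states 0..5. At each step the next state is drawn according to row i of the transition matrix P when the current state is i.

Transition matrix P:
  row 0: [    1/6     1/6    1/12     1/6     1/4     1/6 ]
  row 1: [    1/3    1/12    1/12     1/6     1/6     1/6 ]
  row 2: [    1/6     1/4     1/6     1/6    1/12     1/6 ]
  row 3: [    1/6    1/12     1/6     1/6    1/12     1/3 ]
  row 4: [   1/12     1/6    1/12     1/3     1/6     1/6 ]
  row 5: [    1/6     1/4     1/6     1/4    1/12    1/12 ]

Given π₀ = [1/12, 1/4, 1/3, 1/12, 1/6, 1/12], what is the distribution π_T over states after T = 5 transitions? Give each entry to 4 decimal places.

t=0: π = [0.0833, 0.2500, 0.3333, 0.0833, 0.1667, 0.0833]
t=1: π = [0.1944, 0.1736, 0.1250, 0.2014, 0.1319, 0.1736]
t=2: π = [0.1846, 0.1603, 0.1250, 0.2031, 0.1412, 0.1858]
t=3: π = [0.1816, 0.1623, 0.1262, 0.2057, 0.1392, 0.1850]
t=4: π = [0.1821, 0.1619, 0.1264, 0.2053, 0.1387, 0.1855]
t=5: π = [0.1821, 0.1621, 0.1264, 0.2052, 0.1387, 0.1854]

π = [0.1821, 0.1621, 0.1264, 0.2052, 0.1387, 0.1854]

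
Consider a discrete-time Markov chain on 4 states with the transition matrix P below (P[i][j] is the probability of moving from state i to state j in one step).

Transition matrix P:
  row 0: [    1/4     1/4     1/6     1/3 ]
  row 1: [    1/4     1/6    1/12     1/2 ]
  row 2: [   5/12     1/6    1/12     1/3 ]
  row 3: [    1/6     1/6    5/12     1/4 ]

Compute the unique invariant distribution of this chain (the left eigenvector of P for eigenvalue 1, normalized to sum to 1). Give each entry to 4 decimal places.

Balance equations π_j = Σ_i π_i·P[i][j]:
  π_0 = 1/4·π_0 + 1/4·π_1 + 5/12·π_2 + 1/6·π_3
  π_1 = 1/4·π_0 + 1/6·π_1 + 1/6·π_2 + 1/6·π_3
  π_2 = 1/6·π_0 + 1/12·π_1 + 1/12·π_2 + 5/12·π_3
  normalize: π_0 + π_1 + π_2 + π_3 = 1
Solving the linear system gives exactly π = [143/554, 417/2216, 481/2216, 373/1108].

π = [0.2581, 0.1882, 0.2171, 0.3366]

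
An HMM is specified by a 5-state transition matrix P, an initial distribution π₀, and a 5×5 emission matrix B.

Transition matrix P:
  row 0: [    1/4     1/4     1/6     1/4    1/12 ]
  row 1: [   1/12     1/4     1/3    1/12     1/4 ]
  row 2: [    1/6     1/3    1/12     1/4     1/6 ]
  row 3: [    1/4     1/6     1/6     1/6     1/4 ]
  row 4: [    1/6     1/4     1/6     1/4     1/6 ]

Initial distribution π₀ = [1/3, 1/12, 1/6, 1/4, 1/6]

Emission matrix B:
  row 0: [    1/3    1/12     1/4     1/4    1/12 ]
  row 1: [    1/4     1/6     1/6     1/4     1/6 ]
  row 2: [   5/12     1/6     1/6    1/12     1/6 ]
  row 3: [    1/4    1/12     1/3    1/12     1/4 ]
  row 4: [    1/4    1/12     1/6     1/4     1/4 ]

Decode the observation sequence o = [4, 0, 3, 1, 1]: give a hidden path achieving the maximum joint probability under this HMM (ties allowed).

t=0: δ = [2.778e-02, 1.389e-02, 2.778e-02, 6.250e-02, 4.167e-02]  (obs o_0=4)
t=1: δ = [5.208e-03, 2.604e-03, 4.340e-03, 2.604e-03, 3.906e-03]  ψ = [3, 3, 3, 3, 3]  (obs o_1=0)
t=2: δ = [3.255e-04, 3.617e-04, 7.234e-05, 1.085e-04, 1.808e-04]  ψ = [0, 2, 0, 0, 2]  (obs o_2=3)
t=3: δ = [6.782e-06, 1.507e-05, 2.009e-05, 6.782e-06, 7.535e-06]  ψ = [0, 1, 1, 0, 1]  (obs o_3=1)
t=4: δ = [2.791e-07, 1.116e-06, 8.372e-07, 4.186e-07, 3.140e-07]  ψ = [2, 2, 1, 2, 1]  (obs o_4=1)
backtrack: best end state = 1; path = [3, 2, 1, 2, 1]

path = [3, 2, 1, 2, 1]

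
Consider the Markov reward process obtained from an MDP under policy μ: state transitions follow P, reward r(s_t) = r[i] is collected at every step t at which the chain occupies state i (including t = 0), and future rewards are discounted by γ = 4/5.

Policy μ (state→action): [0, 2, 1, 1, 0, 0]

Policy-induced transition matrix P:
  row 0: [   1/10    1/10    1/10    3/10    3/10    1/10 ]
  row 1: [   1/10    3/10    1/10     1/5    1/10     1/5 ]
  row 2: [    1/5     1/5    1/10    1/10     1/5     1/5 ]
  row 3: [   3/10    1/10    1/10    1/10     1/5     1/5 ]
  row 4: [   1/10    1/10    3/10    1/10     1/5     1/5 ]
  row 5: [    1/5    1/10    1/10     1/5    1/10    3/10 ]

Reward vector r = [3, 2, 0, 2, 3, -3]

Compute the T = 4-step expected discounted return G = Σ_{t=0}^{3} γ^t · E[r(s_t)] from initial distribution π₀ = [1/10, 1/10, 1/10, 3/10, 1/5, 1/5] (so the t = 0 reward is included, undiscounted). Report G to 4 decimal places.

t=0: π = [0.1000, 0.1000, 0.1000, 0.3000, 0.2000, 0.2000], E[r] = 1.1000, γ^t·E[r] = 1.100000, running G = 1.100000
t=1: π = [0.1900, 0.1300, 0.1400, 0.1500, 0.1800, 0.2100], E[r] = 1.0400, γ^t·E[r] = 0.832000, running G = 1.932000
t=2: π = [0.1650, 0.1400, 0.1360, 0.1720, 0.1850, 0.2020], E[r] = 1.0680, γ^t·E[r] = 0.683520, running G = 2.615520
t=3: π = [0.1682, 0.1416, 0.1370, 0.1672, 0.1823, 0.2037], E[r] = 1.0580, γ^t·E[r] = 0.541696, running G = 3.157216

G = 3.1572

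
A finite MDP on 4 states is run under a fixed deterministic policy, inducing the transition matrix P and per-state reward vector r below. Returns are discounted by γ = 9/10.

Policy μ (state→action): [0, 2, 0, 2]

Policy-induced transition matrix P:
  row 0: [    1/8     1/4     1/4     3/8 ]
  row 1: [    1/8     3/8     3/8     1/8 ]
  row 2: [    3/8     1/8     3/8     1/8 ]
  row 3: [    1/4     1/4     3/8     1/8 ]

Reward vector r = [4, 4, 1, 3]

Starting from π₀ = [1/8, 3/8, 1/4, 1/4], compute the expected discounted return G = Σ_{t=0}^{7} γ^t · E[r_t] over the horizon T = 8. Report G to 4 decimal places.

G = 16.0358

t=0: π = [0.1250, 0.3750, 0.2500, 0.2500], E[r] = 3.0000, γ^t·E[r] = 3.000000, running G = 3.000000
t=1: π = [0.2188, 0.2656, 0.3594, 0.1563], E[r] = 2.7656, γ^t·E[r] = 2.489063, running G = 5.489063
t=2: π = [0.2344, 0.2383, 0.3477, 0.1797], E[r] = 2.7773, γ^t·E[r] = 2.249648, running G = 7.738711
t=3: π = [0.2344, 0.2363, 0.3457, 0.1836], E[r] = 2.7793, γ^t·E[r] = 2.026107, running G = 9.764818
t=4: π = [0.2344, 0.2363, 0.3457, 0.1836], E[r] = 2.7793, γ^t·E[r] = 1.823497, running G = 11.588315
t=5: π = [0.2344, 0.2363, 0.3457, 0.1836], E[r] = 2.7793, γ^t·E[r] = 1.641147, running G = 13.229462
t=6: π = [0.2344, 0.2363, 0.3457, 0.1836], E[r] = 2.7793, γ^t·E[r] = 1.477032, running G = 14.706494
t=7: π = [0.2344, 0.2363, 0.3457, 0.1836], E[r] = 2.7793, γ^t·E[r] = 1.329329, running G = 16.035823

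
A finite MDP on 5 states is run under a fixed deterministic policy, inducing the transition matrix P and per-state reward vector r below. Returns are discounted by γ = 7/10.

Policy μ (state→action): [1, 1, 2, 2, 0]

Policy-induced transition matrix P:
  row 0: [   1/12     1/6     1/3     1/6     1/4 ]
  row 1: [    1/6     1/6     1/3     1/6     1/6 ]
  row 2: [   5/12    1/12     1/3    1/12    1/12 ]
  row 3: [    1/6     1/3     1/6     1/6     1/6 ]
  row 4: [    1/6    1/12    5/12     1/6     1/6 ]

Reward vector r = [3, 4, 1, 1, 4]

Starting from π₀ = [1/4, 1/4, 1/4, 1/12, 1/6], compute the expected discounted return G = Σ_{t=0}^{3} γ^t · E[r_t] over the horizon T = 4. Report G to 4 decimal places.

t=0: π = [0.2500, 0.2500, 0.2500, 0.0833, 0.1667], E[r] = 2.7500, γ^t·E[r] = 2.750000, running G = 2.750000
t=1: π = [0.2083, 0.1458, 0.3333, 0.1458, 0.1667], E[r] = 2.3542, γ^t·E[r] = 1.647917, running G = 4.397917
t=2: π = [0.2326, 0.1493, 0.3229, 0.1389, 0.1563], E[r] = 2.3819, γ^t·E[r] = 1.167153, running G = 5.565069
t=3: π = [0.2280, 0.1499, 0.3232, 0.1398, 0.1591], E[r] = 2.3831, γ^t·E[r] = 0.817404, running G = 6.382473

G = 6.3825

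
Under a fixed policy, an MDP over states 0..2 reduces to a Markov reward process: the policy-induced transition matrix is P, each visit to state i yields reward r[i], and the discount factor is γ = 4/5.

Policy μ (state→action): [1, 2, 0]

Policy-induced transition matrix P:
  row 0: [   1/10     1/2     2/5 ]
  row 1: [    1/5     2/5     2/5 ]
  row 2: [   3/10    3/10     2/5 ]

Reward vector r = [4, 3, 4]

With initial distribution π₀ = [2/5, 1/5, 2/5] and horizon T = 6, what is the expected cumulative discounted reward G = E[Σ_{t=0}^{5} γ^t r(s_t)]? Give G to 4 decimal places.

G = 13.5168

t=0: π = [0.4000, 0.2000, 0.4000], E[r] = 3.8000, γ^t·E[r] = 3.800000, running G = 3.800000
t=1: π = [0.2000, 0.4000, 0.4000], E[r] = 3.6000, γ^t·E[r] = 2.880000, running G = 6.680000
t=2: π = [0.2200, 0.3800, 0.4000], E[r] = 3.6200, γ^t·E[r] = 2.316800, running G = 8.996800
t=3: π = [0.2180, 0.3820, 0.4000], E[r] = 3.6180, γ^t·E[r] = 1.852416, running G = 10.849216
t=4: π = [0.2182, 0.3818, 0.4000], E[r] = 3.6182, γ^t·E[r] = 1.482015, running G = 12.331231
t=5: π = [0.2182, 0.3818, 0.4000], E[r] = 3.6182, γ^t·E[r] = 1.185605, running G = 13.516836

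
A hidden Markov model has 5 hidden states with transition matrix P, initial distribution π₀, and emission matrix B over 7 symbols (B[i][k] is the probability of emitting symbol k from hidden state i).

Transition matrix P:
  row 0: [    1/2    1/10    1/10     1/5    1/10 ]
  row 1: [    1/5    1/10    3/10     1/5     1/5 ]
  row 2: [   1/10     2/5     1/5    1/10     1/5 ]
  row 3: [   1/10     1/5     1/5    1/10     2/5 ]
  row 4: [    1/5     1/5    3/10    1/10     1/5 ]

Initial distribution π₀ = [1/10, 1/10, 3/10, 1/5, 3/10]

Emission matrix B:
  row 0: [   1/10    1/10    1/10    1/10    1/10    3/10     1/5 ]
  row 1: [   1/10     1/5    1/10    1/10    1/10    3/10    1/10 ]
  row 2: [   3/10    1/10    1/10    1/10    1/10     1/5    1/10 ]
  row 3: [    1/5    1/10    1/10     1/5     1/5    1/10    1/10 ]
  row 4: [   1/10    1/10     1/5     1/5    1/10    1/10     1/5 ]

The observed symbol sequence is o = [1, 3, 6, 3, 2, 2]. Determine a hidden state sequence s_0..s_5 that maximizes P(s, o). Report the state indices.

t=0: δ = [1.000e-02, 2.000e-02, 3.000e-02, 2.000e-02, 3.000e-02]  (obs o_0=1)
t=1: δ = [6.000e-04, 1.200e-03, 9.000e-04, 8.000e-04, 1.600e-03]  ψ = [4, 2, 4, 1, 3]  (obs o_1=3)
t=2: δ = [6.400e-05, 3.600e-05, 4.800e-05, 2.400e-05, 6.400e-05]  ψ = [4, 2, 4, 1, 3]  (obs o_2=6)
t=3: δ = [3.200e-06, 1.920e-06, 1.920e-06, 2.560e-06, 2.560e-06]  ψ = [0, 2, 4, 0, 4]  (obs o_3=3)
t=4: δ = [1.600e-07, 7.680e-08, 7.680e-08, 6.400e-08, 2.048e-07]  ψ = [0, 2, 4, 0, 3]  (obs o_4=2)
t=5: δ = [8.000e-09, 4.096e-09, 6.144e-09, 3.200e-09, 8.192e-09]  ψ = [0, 4, 4, 0, 4]  (obs o_5=2)
backtrack: best end state = 4; path = [3, 4, 0, 3, 4, 4]

path = [3, 4, 0, 3, 4, 4]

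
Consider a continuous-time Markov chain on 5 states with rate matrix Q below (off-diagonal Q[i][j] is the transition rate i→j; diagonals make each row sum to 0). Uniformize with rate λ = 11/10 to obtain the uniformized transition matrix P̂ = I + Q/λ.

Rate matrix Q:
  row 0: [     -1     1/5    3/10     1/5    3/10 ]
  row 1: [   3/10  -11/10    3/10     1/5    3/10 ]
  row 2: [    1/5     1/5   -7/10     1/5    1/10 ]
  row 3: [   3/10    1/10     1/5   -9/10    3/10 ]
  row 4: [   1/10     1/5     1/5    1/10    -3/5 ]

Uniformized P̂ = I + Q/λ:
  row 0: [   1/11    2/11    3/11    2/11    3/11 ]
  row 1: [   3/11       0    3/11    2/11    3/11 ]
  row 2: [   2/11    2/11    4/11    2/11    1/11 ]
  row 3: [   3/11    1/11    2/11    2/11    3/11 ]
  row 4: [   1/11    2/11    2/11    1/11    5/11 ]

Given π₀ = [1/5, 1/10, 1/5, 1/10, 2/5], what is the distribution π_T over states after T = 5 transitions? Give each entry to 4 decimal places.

π = [0.1685, 0.1418, 0.2567, 0.1567, 0.2764]

t=0: π = [0.2000, 0.1000, 0.2000, 0.1000, 0.4000]
t=1: π = [0.1455, 0.1545, 0.2455, 0.1455, 0.3091]
t=2: π = [0.1678, 0.1405, 0.2537, 0.1537, 0.2843]
t=3: π = [0.1675, 0.1423, 0.2560, 0.1560, 0.2783]
t=4: π = [0.1684, 0.1418, 0.2565, 0.1565, 0.2768]
t=5: π = [0.1685, 0.1418, 0.2567, 0.1567, 0.2764]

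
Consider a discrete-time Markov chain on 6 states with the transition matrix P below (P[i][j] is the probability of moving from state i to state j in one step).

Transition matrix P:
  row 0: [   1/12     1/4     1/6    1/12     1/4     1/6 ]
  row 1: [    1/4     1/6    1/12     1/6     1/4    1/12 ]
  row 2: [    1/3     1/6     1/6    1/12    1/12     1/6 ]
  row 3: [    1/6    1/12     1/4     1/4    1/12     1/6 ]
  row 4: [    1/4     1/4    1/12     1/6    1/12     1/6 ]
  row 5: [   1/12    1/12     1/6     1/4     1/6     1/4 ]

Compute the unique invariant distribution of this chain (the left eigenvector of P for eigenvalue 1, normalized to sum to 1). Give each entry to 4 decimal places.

π = [0.1896, 0.1678, 0.1534, 0.1658, 0.1568, 0.1666]

Balance equations π_j = Σ_i π_i·P[i][j]:
  π_0 = 1/12·π_0 + 1/4·π_1 + 1/3·π_2 + 1/6·π_3 + 1/4·π_4 + 1/12·π_5
  π_1 = 1/4·π_0 + 1/6·π_1 + 1/6·π_2 + 1/12·π_3 + 1/4·π_4 + 1/12·π_5
  π_2 = 1/6·π_0 + 1/12·π_1 + 1/6·π_2 + 1/4·π_3 + 1/12·π_4 + 1/6·π_5
  π_3 = 1/12·π_0 + 1/6·π_1 + 1/12·π_2 + 1/4·π_3 + 1/6·π_4 + 1/4·π_5
  π_4 = 1/4·π_0 + 1/4·π_1 + 1/12·π_2 + 1/12·π_3 + 1/12·π_4 + 1/6·π_5
  normalize: π_0 + π_1 + π_2 + π_3 + π_4 + π_5 = 1
Solving the linear system gives exactly π = [15128/79785, 13391/79785, 36724/239355, 39679/239355, 37528/239355, 13289/79785].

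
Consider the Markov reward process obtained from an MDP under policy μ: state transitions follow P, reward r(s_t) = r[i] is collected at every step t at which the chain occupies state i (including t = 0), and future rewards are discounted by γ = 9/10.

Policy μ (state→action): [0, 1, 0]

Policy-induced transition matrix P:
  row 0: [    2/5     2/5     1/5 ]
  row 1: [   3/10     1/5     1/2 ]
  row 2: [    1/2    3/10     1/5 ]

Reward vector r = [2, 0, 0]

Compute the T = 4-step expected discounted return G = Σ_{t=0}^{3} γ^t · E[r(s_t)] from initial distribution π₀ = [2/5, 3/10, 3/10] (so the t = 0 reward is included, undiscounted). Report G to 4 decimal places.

t=0: π = [0.4000, 0.3000, 0.3000], E[r] = 0.8000, γ^t·E[r] = 0.800000, running G = 0.800000
t=1: π = [0.4000, 0.3100, 0.2900], E[r] = 0.8000, γ^t·E[r] = 0.720000, running G = 1.520000
t=2: π = [0.3980, 0.3090, 0.2930], E[r] = 0.7960, γ^t·E[r] = 0.644760, running G = 2.164760
t=3: π = [0.3984, 0.3089, 0.2927], E[r] = 0.7968, γ^t·E[r] = 0.580867, running G = 2.745627

G = 2.7456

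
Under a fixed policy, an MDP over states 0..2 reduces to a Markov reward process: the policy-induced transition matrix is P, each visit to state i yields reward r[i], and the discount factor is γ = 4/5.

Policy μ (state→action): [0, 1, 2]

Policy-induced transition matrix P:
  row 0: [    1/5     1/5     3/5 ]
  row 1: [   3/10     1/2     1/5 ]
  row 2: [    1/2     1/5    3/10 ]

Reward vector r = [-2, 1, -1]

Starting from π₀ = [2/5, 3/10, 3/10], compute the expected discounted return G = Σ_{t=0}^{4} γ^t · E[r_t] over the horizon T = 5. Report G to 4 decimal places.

t=0: π = [0.4000, 0.3000, 0.3000], E[r] = -0.8000, γ^t·E[r] = -0.800000, running G = -0.800000
t=1: π = [0.3200, 0.2900, 0.3900], E[r] = -0.7400, γ^t·E[r] = -0.592000, running G = -1.392000
t=2: π = [0.3460, 0.2870, 0.3670], E[r] = -0.7720, γ^t·E[r] = -0.494080, running G = -1.886080
t=3: π = [0.3388, 0.2861, 0.3751], E[r] = -0.7666, γ^t·E[r] = -0.392499, running G = -2.278579
t=4: π = [0.3411, 0.2858, 0.3730], E[r] = -0.7695, γ^t·E[r] = -0.315179, running G = -2.593758

G = -2.5938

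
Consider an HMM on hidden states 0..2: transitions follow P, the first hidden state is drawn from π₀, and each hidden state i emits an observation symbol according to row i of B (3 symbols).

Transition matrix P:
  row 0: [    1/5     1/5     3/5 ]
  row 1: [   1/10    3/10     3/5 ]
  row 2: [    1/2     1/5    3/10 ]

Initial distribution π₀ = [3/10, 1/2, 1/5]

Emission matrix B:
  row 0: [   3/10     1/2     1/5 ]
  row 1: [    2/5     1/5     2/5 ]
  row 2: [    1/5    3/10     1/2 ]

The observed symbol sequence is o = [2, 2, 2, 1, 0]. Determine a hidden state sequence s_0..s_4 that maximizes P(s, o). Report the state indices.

path = [1, 2, 2, 0, 2]

t=0: δ = [6.000e-02, 2.000e-01, 1.000e-01]  (obs o_0=2)
t=1: δ = [1.000e-02, 2.400e-02, 6.000e-02]  ψ = [2, 1, 1]  (obs o_1=2)
t=2: δ = [6.000e-03, 4.800e-03, 9.000e-03]  ψ = [2, 2, 2]  (obs o_2=2)
t=3: δ = [2.250e-03, 3.600e-04, 1.080e-03]  ψ = [2, 2, 0]  (obs o_3=1)
t=4: δ = [1.620e-04, 1.800e-04, 2.700e-04]  ψ = [2, 0, 0]  (obs o_4=0)
backtrack: best end state = 2; path = [1, 2, 2, 0, 2]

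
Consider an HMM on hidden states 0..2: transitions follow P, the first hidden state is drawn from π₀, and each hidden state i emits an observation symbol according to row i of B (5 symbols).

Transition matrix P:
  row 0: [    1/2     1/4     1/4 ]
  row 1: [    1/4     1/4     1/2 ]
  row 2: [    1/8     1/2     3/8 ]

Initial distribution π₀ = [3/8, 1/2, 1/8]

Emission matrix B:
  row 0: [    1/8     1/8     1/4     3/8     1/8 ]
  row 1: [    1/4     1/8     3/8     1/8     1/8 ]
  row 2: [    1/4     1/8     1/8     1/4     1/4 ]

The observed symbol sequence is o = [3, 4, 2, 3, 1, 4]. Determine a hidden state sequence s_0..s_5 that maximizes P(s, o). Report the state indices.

path = [0, 2, 1, 2, 1, 2]

t=0: δ = [1.406e-01, 6.250e-02, 3.125e-02]  (obs o_0=3)
t=1: δ = [8.789e-03, 4.395e-03, 8.789e-03]  ψ = [0, 0, 0]  (obs o_1=4)
t=2: δ = [1.099e-03, 1.648e-03, 4.120e-04]  ψ = [0, 2, 2]  (obs o_2=2)
t=3: δ = [2.060e-04, 5.150e-05, 2.060e-04]  ψ = [0, 1, 1]  (obs o_3=3)
t=4: δ = [1.287e-05, 1.287e-05, 9.656e-06]  ψ = [0, 2, 2]  (obs o_4=1)
t=5: δ = [8.047e-07, 6.035e-07, 1.609e-06]  ψ = [0, 2, 1]  (obs o_5=4)
backtrack: best end state = 2; path = [0, 2, 1, 2, 1, 2]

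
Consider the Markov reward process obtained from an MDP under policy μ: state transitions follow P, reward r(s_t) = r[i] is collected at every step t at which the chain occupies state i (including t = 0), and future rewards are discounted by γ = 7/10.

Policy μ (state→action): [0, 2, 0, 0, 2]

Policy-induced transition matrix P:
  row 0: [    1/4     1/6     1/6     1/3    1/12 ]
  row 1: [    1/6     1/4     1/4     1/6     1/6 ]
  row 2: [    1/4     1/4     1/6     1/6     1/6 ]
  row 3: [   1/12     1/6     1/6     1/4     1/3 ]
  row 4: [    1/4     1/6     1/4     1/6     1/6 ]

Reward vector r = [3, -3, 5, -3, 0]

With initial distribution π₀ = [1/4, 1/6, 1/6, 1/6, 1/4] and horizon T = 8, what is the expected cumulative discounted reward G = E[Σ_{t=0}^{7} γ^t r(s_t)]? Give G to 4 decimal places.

t=0: π = [0.2500, 0.1667, 0.1667, 0.1667, 0.2500], E[r] = 0.5833, γ^t·E[r] = 0.583333, running G = 0.583333
t=1: π = [0.2083, 0.1944, 0.2014, 0.2222, 0.1736], E[r] = 0.3819, γ^t·E[r] = 0.267361, running G = 0.850694
t=2: π = [0.1968, 0.1997, 0.1973, 0.2199, 0.1863], E[r] = 0.3183, γ^t·E[r] = 0.155961, running G = 1.006655
t=3: π = [0.1967, 0.1997, 0.1988, 0.2178, 0.1869], E[r] = 0.3317, γ^t·E[r] = 0.113771, running G = 1.120426
t=4: π = [0.1971, 0.1999, 0.1989, 0.2176, 0.1866], E[r] = 0.3332, γ^t·E[r] = 0.079994, running G = 1.200420
t=5: π = [0.1971, 0.1999, 0.1989, 0.2176, 0.1865], E[r] = 0.3330, γ^t·E[r] = 0.055961, running G = 1.256381
t=6: π = [0.1971, 0.1999, 0.1989, 0.2176, 0.1865], E[r] = 0.3329, γ^t·E[r] = 0.039165, running G = 1.295546
t=7: π = [0.1971, 0.1999, 0.1989, 0.2176, 0.1865], E[r] = 0.3329, γ^t·E[r] = 0.027416, running G = 1.322962

G = 1.3230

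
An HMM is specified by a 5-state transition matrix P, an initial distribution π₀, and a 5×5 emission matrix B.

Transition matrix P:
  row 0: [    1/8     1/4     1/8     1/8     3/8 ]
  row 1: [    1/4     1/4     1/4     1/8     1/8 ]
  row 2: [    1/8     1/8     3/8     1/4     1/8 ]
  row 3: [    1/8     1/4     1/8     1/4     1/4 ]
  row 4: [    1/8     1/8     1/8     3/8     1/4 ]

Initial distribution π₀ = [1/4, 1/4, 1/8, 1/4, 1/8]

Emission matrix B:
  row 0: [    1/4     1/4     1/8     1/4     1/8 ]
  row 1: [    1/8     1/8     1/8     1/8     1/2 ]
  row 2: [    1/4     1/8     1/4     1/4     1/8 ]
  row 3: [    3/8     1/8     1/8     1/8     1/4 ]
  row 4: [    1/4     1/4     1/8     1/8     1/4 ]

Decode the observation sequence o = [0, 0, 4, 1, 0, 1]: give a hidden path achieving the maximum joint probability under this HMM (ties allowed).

path = [3, 3, 1, 0, 4, 4]

t=0: δ = [6.250e-02, 3.125e-02, 3.125e-02, 9.375e-02, 3.125e-02]  (obs o_0=0)
t=1: δ = [2.930e-03, 2.930e-03, 2.930e-03, 8.789e-03, 5.859e-03]  ψ = [3, 3, 2, 3, 0]  (obs o_1=0)
t=2: δ = [1.373e-04, 1.099e-03, 1.373e-04, 5.493e-04, 5.493e-04]  ψ = [3, 3, 2, 3, 3]  (obs o_2=4)
t=3: δ = [6.866e-05, 3.433e-05, 3.433e-05, 2.575e-05, 3.433e-05]  ψ = [1, 1, 1, 4, 1]  (obs o_3=1)
t=4: δ = [2.146e-06, 2.146e-06, 3.219e-06, 4.828e-06, 6.437e-06]  ψ = [0, 0, 2, 4, 0]  (obs o_4=0)
t=5: δ = [2.012e-07, 1.509e-07, 1.509e-07, 3.017e-07, 4.023e-07]  ψ = [4, 3, 2, 4, 4]  (obs o_5=1)
backtrack: best end state = 4; path = [3, 3, 1, 0, 4, 4]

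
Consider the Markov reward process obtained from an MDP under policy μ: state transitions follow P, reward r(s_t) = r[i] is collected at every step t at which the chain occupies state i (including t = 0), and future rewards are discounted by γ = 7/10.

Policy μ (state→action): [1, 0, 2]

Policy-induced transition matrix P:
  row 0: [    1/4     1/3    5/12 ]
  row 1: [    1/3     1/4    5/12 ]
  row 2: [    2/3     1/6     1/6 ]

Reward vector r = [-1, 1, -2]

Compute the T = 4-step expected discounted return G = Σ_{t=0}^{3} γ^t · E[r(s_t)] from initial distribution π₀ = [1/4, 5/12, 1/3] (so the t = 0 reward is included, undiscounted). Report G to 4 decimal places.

t=0: π = [0.2500, 0.4167, 0.3333], E[r] = -0.5000, γ^t·E[r] = -0.500000, running G = -0.500000
t=1: π = [0.4236, 0.2431, 0.3333], E[r] = -0.8472, γ^t·E[r] = -0.593056, running G = -1.093056
t=2: π = [0.4091, 0.2575, 0.3333], E[r] = -0.8183, γ^t·E[r] = -0.400961, running G = -1.494016
t=3: π = [0.4103, 0.2563, 0.3333], E[r] = -0.8207, γ^t·E[r] = -0.281500, running G = -1.775516

G = -1.7755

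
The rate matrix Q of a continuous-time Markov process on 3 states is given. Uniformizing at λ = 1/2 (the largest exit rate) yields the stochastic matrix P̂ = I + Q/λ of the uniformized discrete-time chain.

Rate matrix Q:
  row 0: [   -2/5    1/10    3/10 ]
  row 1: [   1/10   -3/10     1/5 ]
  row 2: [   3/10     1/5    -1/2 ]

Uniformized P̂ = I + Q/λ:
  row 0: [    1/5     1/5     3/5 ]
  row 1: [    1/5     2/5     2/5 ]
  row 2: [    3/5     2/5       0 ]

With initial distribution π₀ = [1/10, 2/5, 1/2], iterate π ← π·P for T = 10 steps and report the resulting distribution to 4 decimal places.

t=0: π = [0.1000, 0.4000, 0.5000]
t=1: π = [0.4000, 0.3800, 0.2200]
t=2: π = [0.2880, 0.3200, 0.3920]
t=3: π = [0.3568, 0.3424, 0.3008]
t=4: π = [0.3203, 0.3286, 0.3510]
t=5: π = [0.3404, 0.3359, 0.3236]
t=6: π = [0.3295, 0.3319, 0.3386]
t=7: π = [0.3354, 0.3341, 0.3304]
t=8: π = [0.3322, 0.3329, 0.3349]
t=9: π = [0.3340, 0.3336, 0.3325]
t=10: π = [0.3330, 0.3332, 0.3338]

π = [0.3330, 0.3332, 0.3338]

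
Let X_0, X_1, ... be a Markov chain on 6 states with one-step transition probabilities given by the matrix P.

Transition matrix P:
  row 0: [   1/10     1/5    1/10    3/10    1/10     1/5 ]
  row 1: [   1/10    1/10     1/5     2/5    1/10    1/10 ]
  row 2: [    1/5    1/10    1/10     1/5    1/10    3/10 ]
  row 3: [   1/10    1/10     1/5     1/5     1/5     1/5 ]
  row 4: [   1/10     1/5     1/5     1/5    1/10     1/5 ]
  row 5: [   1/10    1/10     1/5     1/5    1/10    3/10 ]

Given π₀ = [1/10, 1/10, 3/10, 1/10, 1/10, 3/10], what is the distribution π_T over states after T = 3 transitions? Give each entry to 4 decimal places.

π = [0.1171, 0.1239, 0.1713, 0.2364, 0.1237, 0.2276]

t=0: π = [0.1000, 0.1000, 0.3000, 0.1000, 0.1000, 0.3000]
t=1: π = [0.1300, 0.1200, 0.1600, 0.2300, 0.1100, 0.2500]
t=2: π = [0.1160, 0.1240, 0.1710, 0.2370, 0.1230, 0.2290]
t=3: π = [0.1171, 0.1239, 0.1713, 0.2364, 0.1237, 0.2276]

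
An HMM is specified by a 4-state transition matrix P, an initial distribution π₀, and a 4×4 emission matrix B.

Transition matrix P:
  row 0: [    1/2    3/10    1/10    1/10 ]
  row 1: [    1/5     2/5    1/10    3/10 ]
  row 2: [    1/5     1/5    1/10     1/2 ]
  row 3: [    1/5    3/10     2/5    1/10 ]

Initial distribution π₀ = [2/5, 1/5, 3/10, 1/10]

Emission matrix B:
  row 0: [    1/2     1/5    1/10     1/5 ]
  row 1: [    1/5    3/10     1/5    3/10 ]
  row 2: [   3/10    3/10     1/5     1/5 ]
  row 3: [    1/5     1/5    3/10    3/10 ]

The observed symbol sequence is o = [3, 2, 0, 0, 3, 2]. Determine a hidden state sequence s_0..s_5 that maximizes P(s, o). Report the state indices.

t=0: δ = [8.000e-02, 6.000e-02, 6.000e-02, 3.000e-02]  (obs o_0=3)
t=1: δ = [4.000e-03, 4.800e-03, 2.400e-03, 9.000e-03]  ψ = [0, 0, 3, 2]  (obs o_1=2)
t=2: δ = [1.000e-03, 5.400e-04, 1.080e-03, 2.880e-04]  ψ = [0, 3, 3, 1]  (obs o_2=0)
t=3: δ = [2.500e-04, 6.000e-05, 3.456e-05, 1.080e-04]  ψ = [0, 0, 3, 2]  (obs o_3=0)
t=4: δ = [2.500e-05, 2.250e-05, 8.640e-06, 7.500e-06]  ψ = [0, 0, 3, 0]  (obs o_4=3)
t=5: δ = [1.250e-06, 1.800e-06, 6.000e-07, 2.025e-06]  ψ = [0, 1, 3, 1]  (obs o_5=2)
backtrack: best end state = 3; path = [0, 0, 0, 0, 1, 3]

path = [0, 0, 0, 0, 1, 3]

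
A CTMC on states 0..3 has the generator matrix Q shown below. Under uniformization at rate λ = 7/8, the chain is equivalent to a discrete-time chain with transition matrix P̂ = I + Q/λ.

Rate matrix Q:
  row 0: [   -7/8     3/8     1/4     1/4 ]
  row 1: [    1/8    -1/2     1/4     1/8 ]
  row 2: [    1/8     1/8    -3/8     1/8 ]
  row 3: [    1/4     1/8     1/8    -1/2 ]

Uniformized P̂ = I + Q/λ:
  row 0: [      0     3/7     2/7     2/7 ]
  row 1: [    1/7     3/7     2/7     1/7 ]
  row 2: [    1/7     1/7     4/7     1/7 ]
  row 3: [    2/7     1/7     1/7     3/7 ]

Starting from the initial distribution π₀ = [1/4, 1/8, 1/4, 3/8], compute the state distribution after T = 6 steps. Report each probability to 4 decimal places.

π = [0.1539, 0.2617, 0.3534, 0.2310]

t=0: π = [0.2500, 0.1250, 0.2500, 0.3750]
t=1: π = [0.1607, 0.2500, 0.3036, 0.2857]
t=2: π = [0.1607, 0.2602, 0.3316, 0.2474]
t=3: π = [0.1552, 0.2631, 0.3451, 0.2365]
t=4: π = [0.1545, 0.2624, 0.3505, 0.2326]
t=5: π = [0.1540, 0.2620, 0.3526, 0.2314]
t=6: π = [0.1539, 0.2617, 0.3534, 0.2310]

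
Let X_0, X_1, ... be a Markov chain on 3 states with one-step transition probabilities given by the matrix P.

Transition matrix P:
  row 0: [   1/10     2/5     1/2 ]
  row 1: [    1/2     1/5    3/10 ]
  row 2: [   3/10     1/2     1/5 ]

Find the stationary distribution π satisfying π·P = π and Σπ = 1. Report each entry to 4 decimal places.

π = [0.3101, 0.3608, 0.3291]

Balance equations π_j = Σ_i π_i·P[i][j]:
  π_0 = 1/10·π_0 + 1/2·π_1 + 3/10·π_2
  π_1 = 2/5·π_0 + 1/5·π_1 + 1/2·π_2
  normalize: π_0 + π_1 + π_2 = 1
Solving the linear system gives exactly π = [49/158, 57/158, 26/79].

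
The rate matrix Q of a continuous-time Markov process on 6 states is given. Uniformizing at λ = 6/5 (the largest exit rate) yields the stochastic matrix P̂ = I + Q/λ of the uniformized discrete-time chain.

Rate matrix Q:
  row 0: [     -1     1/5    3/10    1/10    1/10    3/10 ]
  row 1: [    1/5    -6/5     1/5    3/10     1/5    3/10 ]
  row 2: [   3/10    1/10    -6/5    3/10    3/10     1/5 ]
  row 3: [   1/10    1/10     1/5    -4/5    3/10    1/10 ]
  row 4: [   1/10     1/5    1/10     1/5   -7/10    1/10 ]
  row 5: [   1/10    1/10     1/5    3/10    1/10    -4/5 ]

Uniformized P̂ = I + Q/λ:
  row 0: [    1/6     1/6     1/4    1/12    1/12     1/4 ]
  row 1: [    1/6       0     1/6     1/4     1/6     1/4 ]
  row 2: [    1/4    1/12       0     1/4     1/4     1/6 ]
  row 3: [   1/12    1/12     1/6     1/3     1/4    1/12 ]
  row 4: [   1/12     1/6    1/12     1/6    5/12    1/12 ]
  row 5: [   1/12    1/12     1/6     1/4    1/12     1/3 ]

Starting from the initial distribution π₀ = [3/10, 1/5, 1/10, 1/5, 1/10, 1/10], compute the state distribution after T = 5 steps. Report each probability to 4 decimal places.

t=0: π = [0.3000, 0.2000, 0.1000, 0.2000, 0.1000, 0.1000]
t=1: π = [0.1417, 0.1000, 0.1667, 0.2083, 0.1833, 0.2000]
t=2: π = [0.1313, 0.1021, 0.1354, 0.2285, 0.2153, 0.1875]
t=3: π = [0.1253, 0.1037, 0.1371, 0.2292, 0.2242, 0.1804]
t=4: π = [0.1253, 0.1038, 0.1356, 0.2295, 0.2278, 0.1780]
t=5: π = [0.1250, 0.1041, 0.1355, 0.2293, 0.2288, 0.1773]

π = [0.1250, 0.1041, 0.1355, 0.2293, 0.2288, 0.1773]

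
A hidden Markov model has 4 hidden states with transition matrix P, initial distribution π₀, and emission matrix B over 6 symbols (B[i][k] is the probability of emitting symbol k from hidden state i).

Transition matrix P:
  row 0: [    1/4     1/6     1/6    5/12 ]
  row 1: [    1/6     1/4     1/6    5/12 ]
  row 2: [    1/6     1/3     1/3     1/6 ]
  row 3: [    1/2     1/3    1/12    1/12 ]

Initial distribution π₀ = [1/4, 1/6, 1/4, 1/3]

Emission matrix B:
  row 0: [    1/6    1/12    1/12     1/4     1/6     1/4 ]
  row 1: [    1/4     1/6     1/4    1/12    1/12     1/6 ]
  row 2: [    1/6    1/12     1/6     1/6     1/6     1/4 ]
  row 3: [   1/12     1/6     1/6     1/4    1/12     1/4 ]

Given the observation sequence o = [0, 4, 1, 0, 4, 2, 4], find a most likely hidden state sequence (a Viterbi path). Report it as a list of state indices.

path = [3, 0, 3, 0, 0, 3, 0]

t=0: δ = [4.167e-02, 4.167e-02, 4.167e-02, 2.778e-02]  (obs o_0=0)
t=1: δ = [2.315e-03, 1.157e-03, 2.315e-03, 1.447e-03]  ψ = [3, 2, 2, 0]  (obs o_1=4)
t=2: δ = [6.028e-05, 1.286e-04, 6.430e-05, 1.608e-04]  ψ = [3, 2, 2, 0]  (obs o_2=1)
t=3: δ = [1.340e-05, 1.340e-05, 3.572e-06, 4.465e-06]  ψ = [3, 3, 1, 1]  (obs o_3=0)
t=4: δ = [5.582e-07, 2.791e-07, 3.721e-07, 4.651e-07]  ψ = [0, 1, 0, 0]  (obs o_4=4)
t=5: δ = [1.938e-08, 3.876e-08, 2.067e-08, 3.876e-08]  ψ = [3, 3, 2, 0]  (obs o_5=2)
t=6: δ = [3.230e-09, 1.077e-09, 1.148e-09, 1.346e-09]  ψ = [3, 3, 2, 1]  (obs o_6=4)
backtrack: best end state = 0; path = [3, 0, 3, 0, 0, 3, 0]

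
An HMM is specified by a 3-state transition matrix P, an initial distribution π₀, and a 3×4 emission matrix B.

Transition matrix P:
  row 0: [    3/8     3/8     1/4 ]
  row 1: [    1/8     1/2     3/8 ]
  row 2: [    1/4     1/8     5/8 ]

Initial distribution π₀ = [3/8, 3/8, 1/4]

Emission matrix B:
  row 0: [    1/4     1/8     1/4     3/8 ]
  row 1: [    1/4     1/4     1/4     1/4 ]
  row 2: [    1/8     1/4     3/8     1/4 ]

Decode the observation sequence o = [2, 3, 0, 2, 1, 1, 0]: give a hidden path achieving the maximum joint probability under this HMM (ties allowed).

path = [2, 2, 2, 2, 2, 2, 2]

t=0: δ = [9.375e-02, 9.375e-02, 9.375e-02]  (obs o_0=2)
t=1: δ = [1.318e-02, 1.172e-02, 1.465e-02]  ψ = [0, 1, 2]  (obs o_1=3)
t=2: δ = [1.236e-03, 1.465e-03, 1.144e-03]  ψ = [0, 1, 2]  (obs o_2=0)
t=3: δ = [1.159e-04, 1.831e-04, 2.682e-04]  ψ = [0, 1, 2]  (obs o_3=2)
t=4: δ = [8.382e-06, 2.289e-05, 4.191e-05]  ψ = [2, 1, 2]  (obs o_4=1)
t=5: δ = [1.310e-06, 2.861e-06, 6.548e-06]  ψ = [2, 1, 2]  (obs o_5=1)
t=6: δ = [4.093e-07, 3.576e-07, 5.116e-07]  ψ = [2, 1, 2]  (obs o_6=0)
backtrack: best end state = 2; path = [2, 2, 2, 2, 2, 2, 2]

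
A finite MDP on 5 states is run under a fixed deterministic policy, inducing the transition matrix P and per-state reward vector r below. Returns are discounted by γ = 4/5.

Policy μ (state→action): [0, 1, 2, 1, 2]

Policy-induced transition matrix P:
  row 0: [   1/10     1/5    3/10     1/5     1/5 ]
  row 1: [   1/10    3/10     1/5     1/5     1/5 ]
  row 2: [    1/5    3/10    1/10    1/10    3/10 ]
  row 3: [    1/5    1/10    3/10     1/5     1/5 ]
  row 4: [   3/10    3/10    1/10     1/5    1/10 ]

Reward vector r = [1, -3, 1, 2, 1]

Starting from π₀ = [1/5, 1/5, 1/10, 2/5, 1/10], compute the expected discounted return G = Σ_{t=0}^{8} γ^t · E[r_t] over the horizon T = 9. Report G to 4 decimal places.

G = 1.4068

t=0: π = [0.2000, 0.2000, 0.1000, 0.4000, 0.1000], E[r] = 0.6000, γ^t·E[r] = 0.600000, running G = 0.600000
t=1: π = [0.1700, 0.2000, 0.2400, 0.1900, 0.2000], E[r] = 0.3900, γ^t·E[r] = 0.312000, running G = 0.912000
t=2: π = [0.1830, 0.2450, 0.1920, 0.1760, 0.2040], E[r] = 0.1960, γ^t·E[r] = 0.125440, running G = 1.037440
t=3: π = [0.1776, 0.2465, 0.1963, 0.1808, 0.1988], E[r] = 0.1948, γ^t·E[r] = 0.099738, running G = 1.137178
t=4: π = [0.1775, 0.2461, 0.1963, 0.1804, 0.1998], E[r] = 0.1961, γ^t·E[r] = 0.080302, running G = 1.217480
t=5: π = [0.1776, 0.2462, 0.1962, 0.1804, 0.1997], E[r] = 0.1957, γ^t·E[r] = 0.064111, running G = 1.281591
t=6: π = [0.1776, 0.2462, 0.1962, 0.1804, 0.1997], E[r] = 0.1957, γ^t·E[r] = 0.051308, running G = 1.332898
t=7: π = [0.1776, 0.2462, 0.1962, 0.1804, 0.1997], E[r] = 0.1957, γ^t·E[r] = 0.041045, running G = 1.373944
t=8: π = [0.1776, 0.2462, 0.1962, 0.1804, 0.1997], E[r] = 0.1957, γ^t·E[r] = 0.032836, running G = 1.406780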